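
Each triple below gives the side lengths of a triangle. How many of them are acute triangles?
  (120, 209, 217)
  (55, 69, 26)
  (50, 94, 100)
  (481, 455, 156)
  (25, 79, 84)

2

(120,209,217): 120²+209² = 58081 > 47089 = 217² → acute
(55,69,26): 26²+55² = 3701 < 4761 = 69² → obtuse
(50,94,100): 50²+94² = 11336 > 10000 = 100² → acute
(481,455,156): 156²+455² = 231361 = 481² → right
(25,79,84): 25²+79² = 6866 < 7056 = 84² → obtuse
2 of the 5 are acute.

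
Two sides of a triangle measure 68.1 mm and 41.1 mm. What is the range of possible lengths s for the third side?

By the triangle inequality, s must be less than 68.1 + 41.1 = 109.2 and greater than |68.1 − 41.1| = 27.0.

27.0 < s < 109.2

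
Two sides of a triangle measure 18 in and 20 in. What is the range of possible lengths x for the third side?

2 < x < 38 (in)

By the triangle inequality, x must be less than 18 + 20 = 38 and greater than |18 − 20| = 2.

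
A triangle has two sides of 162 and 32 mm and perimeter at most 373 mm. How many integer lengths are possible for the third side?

Triangle inequality: 130 < x < 194. Perimeter ≤ 373 gives x ≤ 373 − 162 − 32 = 179.
So 130 < x ≤ 179; integers 131 through 179: 49 values.

49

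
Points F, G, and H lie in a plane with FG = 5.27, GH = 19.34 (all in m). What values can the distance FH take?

By the triangle inequality, |5.27 − 19.34| ≤ FH ≤ 5.27 + 19.34.

14.07 ≤ FH ≤ 24.61 m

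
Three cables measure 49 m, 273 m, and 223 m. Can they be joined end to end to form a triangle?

No

The longest side is 273, but the other two sum to only 272.
272 < 273, so the triangle inequality fails.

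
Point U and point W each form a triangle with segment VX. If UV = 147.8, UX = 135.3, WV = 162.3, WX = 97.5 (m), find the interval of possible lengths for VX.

From triangle UVX: |147.8 − 135.3| < VX < 147.8 + 135.3, i.e. 12.5 < VX < 283.1.
From triangle WVX: 64.8 < VX < 259.8.
Both must hold, so VX lies in the intersection.

64.8 < VX < 259.8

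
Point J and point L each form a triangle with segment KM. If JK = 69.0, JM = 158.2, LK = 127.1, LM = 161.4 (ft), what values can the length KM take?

From triangle JKM: |69.0 − 158.2| < KM < 69.0 + 158.2, i.e. 89.2 < KM < 227.2.
From triangle LKM: 34.3 < KM < 288.5.
Both must hold, so KM lies in the intersection.

89.2 < KM < 227.2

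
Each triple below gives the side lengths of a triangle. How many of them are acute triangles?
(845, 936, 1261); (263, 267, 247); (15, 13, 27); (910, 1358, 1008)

1

(845,936,1261): 845²+936² = 1590121 = 1261² → right
(263,267,247): 247²+263² = 130178 > 71289 = 267² → acute
(15,13,27): 13²+15² = 394 < 729 = 27² → obtuse
(910,1358,1008): 910²+1008² = 1844164 = 1358² → right
1 of the 4 is acute.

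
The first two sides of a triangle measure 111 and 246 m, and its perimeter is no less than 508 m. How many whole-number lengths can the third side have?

Triangle inequality: 135 < x < 357. Perimeter ≥ 508 gives x ≥ 508 − 111 − 246 = 151.
So 151 ≤ x < 357; integers 151 through 356: 206 values.

206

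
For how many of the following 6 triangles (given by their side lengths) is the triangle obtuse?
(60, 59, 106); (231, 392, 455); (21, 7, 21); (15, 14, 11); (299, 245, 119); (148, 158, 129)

(60,59,106): 59²+60² = 7081 < 11236 = 106² → obtuse
(231,392,455): 231²+392² = 207025 = 455² → right
(21,7,21): 7²+21² = 490 > 441 = 21² → acute
(15,14,11): 11²+14² = 317 > 225 = 15² → acute
(299,245,119): 119²+245² = 74186 < 89401 = 299² → obtuse
(148,158,129): 129²+148² = 38545 > 24964 = 158² → acute
2 of the 6 are obtuse.

2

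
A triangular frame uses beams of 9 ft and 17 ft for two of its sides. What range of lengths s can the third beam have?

8 < s < 26

By the triangle inequality, s must be less than 9 + 17 = 26 and greater than |9 − 17| = 8.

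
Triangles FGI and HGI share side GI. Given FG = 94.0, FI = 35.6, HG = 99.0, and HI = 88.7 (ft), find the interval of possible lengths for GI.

58.4 < GI < 129.6

From triangle FGI: |94.0 − 35.6| < GI < 94.0 + 35.6, i.e. 58.4 < GI < 129.6.
From triangle HGI: 10.3 < GI < 187.7.
Both must hold, so GI lies in the intersection.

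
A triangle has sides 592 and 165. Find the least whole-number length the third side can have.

428

The third side must be strictly greater than |592 − 165| = 427.
The smallest integer above 427 is 428.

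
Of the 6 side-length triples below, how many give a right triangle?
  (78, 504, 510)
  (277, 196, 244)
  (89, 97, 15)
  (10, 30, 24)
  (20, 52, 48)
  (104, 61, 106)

2

(78,504,510): 78²+504² = 260100 = 510² → right
(277,196,244): 196²+244² = 97952 > 76729 = 277² → acute
(89,97,15): 15²+89² = 8146 < 9409 = 97² → obtuse
(10,30,24): 10²+24² = 676 < 900 = 30² → obtuse
(20,52,48): 20²+48² = 2704 = 52² → right
(104,61,106): 61²+104² = 14537 > 11236 = 106² → acute
2 of the 6 are right.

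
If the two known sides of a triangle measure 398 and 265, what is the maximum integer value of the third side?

The third side must be strictly less than 398 + 265 = 663.
The largest integer below 663 is 662.

662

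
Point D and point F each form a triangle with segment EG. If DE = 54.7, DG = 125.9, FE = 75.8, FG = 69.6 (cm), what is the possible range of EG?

From triangle DEG: |54.7 − 125.9| < EG < 54.7 + 125.9, i.e. 71.2 < EG < 180.6.
From triangle FEG: 6.2 < EG < 145.4.
Both must hold, so EG lies in the intersection.

71.2 < EG < 145.4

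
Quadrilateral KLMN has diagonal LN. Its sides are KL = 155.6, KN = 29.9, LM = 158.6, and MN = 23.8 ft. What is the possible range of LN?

134.8 < LN < 182.4

From triangle KLN: |155.6 − 29.9| < LN < 155.6 + 29.9, i.e. 125.7 < LN < 185.5.
From triangle MLN: 134.8 < LN < 182.4.
Both must hold, so LN lies in the intersection.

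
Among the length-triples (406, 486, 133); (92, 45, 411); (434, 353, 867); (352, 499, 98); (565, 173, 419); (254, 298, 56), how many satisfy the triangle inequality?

(133,406,486): 133+406 > 486 → valid
(45,92,411): 45+92 ≤ 411 → not valid
(353,434,867): 353+434 ≤ 867 → not valid
(98,352,499): 98+352 ≤ 499 → not valid
(173,419,565): 173+419 > 565 → valid
(56,254,298): 56+254 > 298 → valid
3 of the 6 triples form a triangle.

3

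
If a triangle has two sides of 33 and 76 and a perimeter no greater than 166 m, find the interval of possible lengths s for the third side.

43 < s ≤ 57

Triangle inequality alone gives 43 < s < 109.
The perimeter condition gives s ≤ 166 − 33 − 76 = 57.
Intersecting the two: 43 < s ≤ 57.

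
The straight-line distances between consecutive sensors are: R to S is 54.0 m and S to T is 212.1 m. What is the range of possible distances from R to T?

158.1 ≤ RT ≤ 266.1 m

By the triangle inequality, |54.0 − 212.1| ≤ RT ≤ 54.0 + 212.1.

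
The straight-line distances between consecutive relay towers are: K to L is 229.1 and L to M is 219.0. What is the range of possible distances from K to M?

10.1 ≤ KM ≤ 448.1

By the triangle inequality, |229.1 − 219.0| ≤ KM ≤ 229.1 + 219.0.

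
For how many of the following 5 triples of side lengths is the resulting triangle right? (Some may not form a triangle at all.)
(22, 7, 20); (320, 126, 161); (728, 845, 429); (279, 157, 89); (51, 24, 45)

(22,7,20): 7²+20² = 449 < 484 = 22² → obtuse
(320,126,161): 126+161 ≤ 320, not a triangle
(728,845,429): 429²+728² = 714025 = 845² → right
(279,157,89): 89+157 ≤ 279, not a triangle
(51,24,45): 24²+45² = 2601 = 51² → right
2 of the 5 are right.

2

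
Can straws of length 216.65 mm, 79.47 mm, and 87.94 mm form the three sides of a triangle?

The longest side is 216.65, but the other two sum to only 167.41.
167.41 < 216.65, so the triangle inequality fails.

No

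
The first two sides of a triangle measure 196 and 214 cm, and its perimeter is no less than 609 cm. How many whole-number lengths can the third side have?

Triangle inequality: 18 < x < 410. Perimeter ≥ 609 gives x ≥ 609 − 196 − 214 = 199.
So 199 ≤ x < 410; integers 199 through 409: 211 values.

211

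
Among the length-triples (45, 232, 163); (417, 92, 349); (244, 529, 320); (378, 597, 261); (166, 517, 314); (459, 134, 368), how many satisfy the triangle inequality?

4

(45,163,232): 45+163 ≤ 232 → not valid
(92,349,417): 92+349 > 417 → valid
(244,320,529): 244+320 > 529 → valid
(261,378,597): 261+378 > 597 → valid
(166,314,517): 166+314 ≤ 517 → not valid
(134,368,459): 134+368 > 459 → valid
4 of the 6 triples form a triangle.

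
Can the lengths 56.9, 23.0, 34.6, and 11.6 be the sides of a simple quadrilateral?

A quadrilateral exists iff every side is shorter than the sum of the others — equivalently, the longest side is less than the sum of the rest.
Longest side 56.9 < 69.2 (sum of the remaining 3), so yes.

Yes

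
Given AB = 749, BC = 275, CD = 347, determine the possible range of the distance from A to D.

127 ≤ AD ≤ 1371

The maximum is all hops collinear in one direction: 749 + 275 + 347 = 1371.
The longest hop is 749; the others sum to 622. Folding the others back against it leaves at least 749 − 622 = 127.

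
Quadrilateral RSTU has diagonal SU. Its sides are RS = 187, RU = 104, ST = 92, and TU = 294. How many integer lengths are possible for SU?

88

From triangle RSU: 83 < SU < 291.
From triangle TSU: 202 < SU < 386.
Intersection: 202 < SU < 291, so integers 203 through 290: 88 values.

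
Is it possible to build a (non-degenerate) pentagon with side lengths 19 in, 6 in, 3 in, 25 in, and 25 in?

A pentagon exists iff every side is shorter than the sum of the others — equivalently, the longest side is less than the sum of the rest.
Longest side 25 < 53 (sum of the remaining 4), so yes.

Yes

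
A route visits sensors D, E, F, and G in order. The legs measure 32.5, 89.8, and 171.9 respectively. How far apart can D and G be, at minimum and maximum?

The maximum is all hops collinear in one direction: 32.5 + 89.8 + 171.9 = 294.2.
The longest hop is 171.9; the others sum to 122.3. Folding the others back against it leaves at least 171.9 − 122.3 = 49.6.

49.6 ≤ DG ≤ 294.2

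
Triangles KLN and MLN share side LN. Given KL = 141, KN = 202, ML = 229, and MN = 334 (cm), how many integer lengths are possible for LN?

From triangle KLN: 61 < LN < 343.
From triangle MLN: 105 < LN < 563.
Intersection: 105 < LN < 343, so integers 106 through 342: 237 values.

237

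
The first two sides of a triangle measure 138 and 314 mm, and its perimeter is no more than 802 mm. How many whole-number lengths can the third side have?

Triangle inequality: 176 < x < 452. Perimeter ≤ 802 gives x ≤ 802 − 138 − 314 = 350.
So 176 < x ≤ 350; integers 177 through 350: 174 values.

174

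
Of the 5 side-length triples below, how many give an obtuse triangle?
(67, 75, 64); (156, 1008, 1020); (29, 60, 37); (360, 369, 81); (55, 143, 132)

(67,75,64): 64²+67² = 8585 > 5625 = 75² → acute
(156,1008,1020): 156²+1008² = 1040400 = 1020² → right
(29,60,37): 29²+37² = 2210 < 3600 = 60² → obtuse
(360,369,81): 81²+360² = 136161 = 369² → right
(55,143,132): 55²+132² = 20449 = 143² → right
1 of the 5 is obtuse.

1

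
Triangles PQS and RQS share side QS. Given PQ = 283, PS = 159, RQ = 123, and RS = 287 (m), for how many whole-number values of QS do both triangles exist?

245

From triangle PQS: 124 < QS < 442.
From triangle RQS: 164 < QS < 410.
Intersection: 164 < QS < 410, so integers 165 through 409: 245 values.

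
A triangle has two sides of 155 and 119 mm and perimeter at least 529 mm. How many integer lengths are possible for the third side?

Triangle inequality: 36 < x < 274. Perimeter ≥ 529 gives x ≥ 529 − 155 − 119 = 255.
So 255 ≤ x < 274; integers 255 through 273: 19 values.

19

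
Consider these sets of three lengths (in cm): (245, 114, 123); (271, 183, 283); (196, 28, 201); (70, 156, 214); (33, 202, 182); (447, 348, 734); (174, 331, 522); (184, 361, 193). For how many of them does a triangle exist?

6

(114,123,245): 114+123 ≤ 245 → not valid
(183,271,283): 183+271 > 283 → valid
(28,196,201): 28+196 > 201 → valid
(70,156,214): 70+156 > 214 → valid
(33,182,202): 33+182 > 202 → valid
(348,447,734): 348+447 > 734 → valid
(174,331,522): 174+331 ≤ 522 → not valid
(184,193,361): 184+193 > 361 → valid
6 of the 8 triples form a triangle.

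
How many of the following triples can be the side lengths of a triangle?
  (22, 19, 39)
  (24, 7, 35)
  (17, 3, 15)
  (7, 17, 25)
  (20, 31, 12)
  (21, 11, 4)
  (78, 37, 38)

(19,22,39): 19+22 > 39 → valid
(7,24,35): 7+24 ≤ 35 → not valid
(3,15,17): 3+15 > 17 → valid
(7,17,25): 7+17 ≤ 25 → not valid
(12,20,31): 12+20 > 31 → valid
(4,11,21): 4+11 ≤ 21 → not valid
(37,38,78): 37+38 ≤ 78 → not valid
3 of the 7 triples form a triangle.

3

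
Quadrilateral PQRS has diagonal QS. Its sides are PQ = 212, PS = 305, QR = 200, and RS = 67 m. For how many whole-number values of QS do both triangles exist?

From triangle PQS: 93 < QS < 517.
From triangle RQS: 133 < QS < 267.
Intersection: 133 < QS < 267, so integers 134 through 266: 133 values.

133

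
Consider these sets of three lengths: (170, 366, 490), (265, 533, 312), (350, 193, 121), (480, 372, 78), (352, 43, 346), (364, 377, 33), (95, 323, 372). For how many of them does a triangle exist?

5

(170,366,490): 170+366 > 490 → valid
(265,312,533): 265+312 > 533 → valid
(121,193,350): 121+193 ≤ 350 → not valid
(78,372,480): 78+372 ≤ 480 → not valid
(43,346,352): 43+346 > 352 → valid
(33,364,377): 33+364 > 377 → valid
(95,323,372): 95+323 > 372 → valid
5 of the 7 triples form a triangle.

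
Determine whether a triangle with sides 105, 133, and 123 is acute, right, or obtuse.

Compare the square of the longest side to the sum of squares of the other two: 105² + 123² = 26154 > 17689 = 133².

acute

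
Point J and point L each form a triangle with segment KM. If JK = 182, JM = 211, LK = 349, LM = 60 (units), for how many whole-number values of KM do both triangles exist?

From triangle JKM: 29 < KM < 393.
From triangle LKM: 289 < KM < 409.
Intersection: 289 < KM < 393, so integers 290 through 392: 103 values.

103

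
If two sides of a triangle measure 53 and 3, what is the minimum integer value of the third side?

51

The third side must be strictly greater than |53 − 3| = 50.
The smallest integer above 50 is 51.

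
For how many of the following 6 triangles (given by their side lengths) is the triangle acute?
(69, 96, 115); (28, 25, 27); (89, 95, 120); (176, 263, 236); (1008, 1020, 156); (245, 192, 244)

(69,96,115): 69²+96² = 13977 > 13225 = 115² → acute
(28,25,27): 25²+27² = 1354 > 784 = 28² → acute
(89,95,120): 89²+95² = 16946 > 14400 = 120² → acute
(176,263,236): 176²+236² = 86672 > 69169 = 263² → acute
(1008,1020,156): 156²+1008² = 1040400 = 1020² → right
(245,192,244): 192²+244² = 96400 > 60025 = 245² → acute
5 of the 6 are acute.

5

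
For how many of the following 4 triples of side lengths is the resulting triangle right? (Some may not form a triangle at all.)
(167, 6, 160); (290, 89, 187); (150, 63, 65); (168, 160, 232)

1

(167,6,160): 6+160 ≤ 167, not a triangle
(290,89,187): 89+187 ≤ 290, not a triangle
(150,63,65): 63+65 ≤ 150, not a triangle
(168,160,232): 160²+168² = 53824 = 232² → right
1 of the 4 is right.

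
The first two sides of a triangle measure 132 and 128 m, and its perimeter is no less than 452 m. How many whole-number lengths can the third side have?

Triangle inequality: 4 < x < 260. Perimeter ≥ 452 gives x ≥ 452 − 132 − 128 = 192.
So 192 ≤ x < 260; integers 192 through 259: 68 values.

68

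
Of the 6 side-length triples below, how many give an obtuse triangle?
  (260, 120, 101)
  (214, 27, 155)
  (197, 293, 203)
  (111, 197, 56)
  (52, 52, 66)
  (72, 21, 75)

1

(260,120,101): 101+120 ≤ 260, not a triangle
(214,27,155): 27+155 ≤ 214, not a triangle
(197,293,203): 197²+203² = 80018 < 85849 = 293² → obtuse
(111,197,56): 56+111 ≤ 197, not a triangle
(52,52,66): 52²+52² = 5408 > 4356 = 66² → acute
(72,21,75): 21²+72² = 5625 = 75² → right
1 of the 6 is obtuse.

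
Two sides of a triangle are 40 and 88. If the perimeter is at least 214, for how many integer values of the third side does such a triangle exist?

42

Triangle inequality: 48 < x < 128. Perimeter ≥ 214 gives x ≥ 214 − 40 − 88 = 86.
So 86 ≤ x < 128; integers 86 through 127: 42 values.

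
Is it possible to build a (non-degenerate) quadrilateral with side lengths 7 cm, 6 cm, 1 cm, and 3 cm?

A quadrilateral exists iff every side is shorter than the sum of the others — equivalently, the longest side is less than the sum of the rest.
Longest side 7 < 10 (sum of the remaining 3), so yes.

Yes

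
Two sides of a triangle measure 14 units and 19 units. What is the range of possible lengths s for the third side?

5 < s < 33

By the triangle inequality, s must be less than 14 + 19 = 33 and greater than |14 − 19| = 5.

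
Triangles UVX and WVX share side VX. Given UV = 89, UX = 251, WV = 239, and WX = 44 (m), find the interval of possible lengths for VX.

195 < VX < 283

From triangle UVX: |89 − 251| < VX < 89 + 251, i.e. 162 < VX < 340.
From triangle WVX: 195 < VX < 283.
Both must hold, so VX lies in the intersection.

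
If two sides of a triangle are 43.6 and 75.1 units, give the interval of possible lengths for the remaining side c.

By the triangle inequality, c must be less than 43.6 + 75.1 = 118.7 and greater than |43.6 − 75.1| = 31.5.

31.5 < c < 118.7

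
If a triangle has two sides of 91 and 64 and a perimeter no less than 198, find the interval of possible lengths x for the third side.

Triangle inequality alone gives 27 < x < 155.
The perimeter condition gives x ≥ 198 − 91 − 64 = 43.
Intersecting the two: 43 ≤ x < 155.

43 ≤ x < 155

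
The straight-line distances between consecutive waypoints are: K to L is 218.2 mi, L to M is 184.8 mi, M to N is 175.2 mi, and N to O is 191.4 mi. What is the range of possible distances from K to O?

0 ≤ KO ≤ 769.6 mi

The maximum is all hops collinear in one direction: 218.2 + 184.8 + 175.2 + 191.4 = 769.6.
The longest hop is 218.2; the others sum to 551.4. Since 218.2 ≤ 551.4, the path can fold back on itself completely, so the minimum distance is 0.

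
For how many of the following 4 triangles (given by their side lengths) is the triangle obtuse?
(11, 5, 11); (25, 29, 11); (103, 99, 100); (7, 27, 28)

(11,5,11): 5²+11² = 146 > 121 = 11² → acute
(25,29,11): 11²+25² = 746 < 841 = 29² → obtuse
(103,99,100): 99²+100² = 19801 > 10609 = 103² → acute
(7,27,28): 7²+27² = 778 < 784 = 28² → obtuse
2 of the 4 are obtuse.

2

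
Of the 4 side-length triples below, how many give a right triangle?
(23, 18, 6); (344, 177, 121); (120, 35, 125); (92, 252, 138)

(23,18,6): 6²+18² = 360 < 529 = 23² → obtuse
(344,177,121): 121+177 ≤ 344, not a triangle
(120,35,125): 35²+120² = 15625 = 125² → right
(92,252,138): 92+138 ≤ 252, not a triangle
1 of the 4 is right.

1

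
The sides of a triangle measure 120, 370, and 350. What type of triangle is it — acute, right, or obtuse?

right

Compare the square of the longest side to the sum of squares of the other two: 120² + 350² = 136900 = 370².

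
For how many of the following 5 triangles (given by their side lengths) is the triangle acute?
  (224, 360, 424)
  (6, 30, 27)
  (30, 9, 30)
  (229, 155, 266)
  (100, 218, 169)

(224,360,424): 224²+360² = 179776 = 424² → right
(6,30,27): 6²+27² = 765 < 900 = 30² → obtuse
(30,9,30): 9²+30² = 981 > 900 = 30² → acute
(229,155,266): 155²+229² = 76466 > 70756 = 266² → acute
(100,218,169): 100²+169² = 38561 < 47524 = 218² → obtuse
2 of the 5 are acute.

2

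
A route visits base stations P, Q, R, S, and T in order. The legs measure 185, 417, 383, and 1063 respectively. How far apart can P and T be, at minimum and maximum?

The maximum is all hops collinear in one direction: 185 + 417 + 383 + 1063 = 2048.
The longest hop is 1063; the others sum to 985. Folding the others back against it leaves at least 1063 − 985 = 78.

78 ≤ PT ≤ 2048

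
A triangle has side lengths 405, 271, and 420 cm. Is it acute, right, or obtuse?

Compare the square of the longest side to the sum of squares of the other two: 271² + 405² = 237466 > 176400 = 420².

acute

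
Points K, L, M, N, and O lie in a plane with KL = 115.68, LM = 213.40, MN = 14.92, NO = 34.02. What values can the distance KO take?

The maximum is all hops collinear in one direction: 115.68 + 213.40 + 14.92 + 34.02 = 378.02.
The longest hop is 213.40; the others sum to 164.62. Folding the others back against it leaves at least 213.40 − 164.62 = 48.78.

48.78 ≤ KO ≤ 378.02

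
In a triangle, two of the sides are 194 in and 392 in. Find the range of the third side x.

By the triangle inequality, x must be less than 194 + 392 = 586 and greater than |194 − 392| = 198.

198 < x < 586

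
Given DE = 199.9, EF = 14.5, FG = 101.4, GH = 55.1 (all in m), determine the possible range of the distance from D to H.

The maximum is all hops collinear in one direction: 199.9 + 14.5 + 101.4 + 55.1 = 370.9.
The longest hop is 199.9; the others sum to 171.0. Folding the others back against it leaves at least 199.9 − 171.0 = 28.9.

28.9 ≤ DH ≤ 370.9 m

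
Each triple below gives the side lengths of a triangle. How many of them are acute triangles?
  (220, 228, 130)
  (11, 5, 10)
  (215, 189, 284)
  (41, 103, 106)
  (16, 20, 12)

4

(220,228,130): 130²+220² = 65300 > 51984 = 228² → acute
(11,5,10): 5²+10² = 125 > 121 = 11² → acute
(215,189,284): 189²+215² = 81946 > 80656 = 284² → acute
(41,103,106): 41²+103² = 12290 > 11236 = 106² → acute
(16,20,12): 12²+16² = 400 = 20² → right
4 of the 5 are acute.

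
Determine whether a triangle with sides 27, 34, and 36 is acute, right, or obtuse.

acute

Compare the square of the longest side to the sum of squares of the other two: 27² + 34² = 1885 > 1296 = 36².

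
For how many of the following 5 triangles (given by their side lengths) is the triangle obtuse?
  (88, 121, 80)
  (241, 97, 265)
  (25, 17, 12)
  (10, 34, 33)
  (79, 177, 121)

(88,121,80): 80²+88² = 14144 < 14641 = 121² → obtuse
(241,97,265): 97²+241² = 67490 < 70225 = 265² → obtuse
(25,17,12): 12²+17² = 433 < 625 = 25² → obtuse
(10,34,33): 10²+33² = 1189 > 1156 = 34² → acute
(79,177,121): 79²+121² = 20882 < 31329 = 177² → obtuse
4 of the 5 are obtuse.

4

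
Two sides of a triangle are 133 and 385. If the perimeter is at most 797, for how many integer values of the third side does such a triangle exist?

27

Triangle inequality: 252 < x < 518. Perimeter ≤ 797 gives x ≤ 797 − 133 − 385 = 279.
So 252 < x ≤ 279; integers 253 through 279: 27 values.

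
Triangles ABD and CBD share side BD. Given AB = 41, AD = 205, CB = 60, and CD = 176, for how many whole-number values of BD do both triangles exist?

71

From triangle ABD: 164 < BD < 246.
From triangle CBD: 116 < BD < 236.
Intersection: 164 < BD < 236, so integers 165 through 235: 71 values.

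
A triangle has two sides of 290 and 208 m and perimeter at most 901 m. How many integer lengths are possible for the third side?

321

Triangle inequality: 82 < x < 498. Perimeter ≤ 901 gives x ≤ 901 − 290 − 208 = 403.
So 82 < x ≤ 403; integers 83 through 403: 321 values.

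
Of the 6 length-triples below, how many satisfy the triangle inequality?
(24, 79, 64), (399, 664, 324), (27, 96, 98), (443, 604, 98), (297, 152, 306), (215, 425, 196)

4

(24,64,79): 24+64 > 79 → valid
(324,399,664): 324+399 > 664 → valid
(27,96,98): 27+96 > 98 → valid
(98,443,604): 98+443 ≤ 604 → not valid
(152,297,306): 152+297 > 306 → valid
(196,215,425): 196+215 ≤ 425 → not valid
4 of the 6 triples form a triangle.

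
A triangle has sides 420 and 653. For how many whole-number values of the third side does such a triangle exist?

839

The third side lies in the open interval (233, 1073).
Integers from 234 to 1072 inclusive: 1072 − 234 + 1 = 839.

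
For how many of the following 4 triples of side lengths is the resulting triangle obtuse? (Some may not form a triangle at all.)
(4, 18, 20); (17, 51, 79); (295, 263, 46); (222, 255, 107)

(4,18,20): 4²+18² = 340 < 400 = 20² → obtuse
(17,51,79): 17+51 ≤ 79, not a triangle
(295,263,46): 46²+263² = 71285 < 87025 = 295² → obtuse
(222,255,107): 107²+222² = 60733 < 65025 = 255² → obtuse
3 of the 4 are obtuse.

3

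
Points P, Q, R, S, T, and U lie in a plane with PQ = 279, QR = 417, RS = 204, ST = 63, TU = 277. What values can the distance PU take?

The maximum is all hops collinear in one direction: 279 + 417 + 204 + 63 + 277 = 1240.
The longest hop is 417; the others sum to 823. Since 417 ≤ 823, the path can fold back on itself completely, so the minimum distance is 0.

0 ≤ PU ≤ 1240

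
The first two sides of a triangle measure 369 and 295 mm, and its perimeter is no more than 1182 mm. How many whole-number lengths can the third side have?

444

Triangle inequality: 74 < x < 664. Perimeter ≤ 1182 gives x ≤ 1182 − 369 − 295 = 518.
So 74 < x ≤ 518; integers 75 through 518: 444 values.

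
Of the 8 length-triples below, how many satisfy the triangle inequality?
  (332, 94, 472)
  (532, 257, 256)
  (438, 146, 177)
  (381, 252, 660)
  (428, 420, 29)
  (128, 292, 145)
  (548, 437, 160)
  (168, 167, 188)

3

(94,332,472): 94+332 ≤ 472 → not valid
(256,257,532): 256+257 ≤ 532 → not valid
(146,177,438): 146+177 ≤ 438 → not valid
(252,381,660): 252+381 ≤ 660 → not valid
(29,420,428): 29+420 > 428 → valid
(128,145,292): 128+145 ≤ 292 → not valid
(160,437,548): 160+437 > 548 → valid
(167,168,188): 167+168 > 188 → valid
3 of the 8 triples form a triangle.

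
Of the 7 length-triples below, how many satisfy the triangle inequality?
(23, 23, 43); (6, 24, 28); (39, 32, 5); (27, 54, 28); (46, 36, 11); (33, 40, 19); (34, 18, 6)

(23,23,43): 23+23 > 43 → valid
(6,24,28): 6+24 > 28 → valid
(5,32,39): 5+32 ≤ 39 → not valid
(27,28,54): 27+28 > 54 → valid
(11,36,46): 11+36 > 46 → valid
(19,33,40): 19+33 > 40 → valid
(6,18,34): 6+18 ≤ 34 → not valid
5 of the 7 triples form a triangle.

5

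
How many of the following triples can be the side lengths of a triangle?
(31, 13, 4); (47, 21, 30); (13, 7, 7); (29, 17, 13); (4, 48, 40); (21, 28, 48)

(4,13,31): 4+13 ≤ 31 → not valid
(21,30,47): 21+30 > 47 → valid
(7,7,13): 7+7 > 13 → valid
(13,17,29): 13+17 > 29 → valid
(4,40,48): 4+40 ≤ 48 → not valid
(21,28,48): 21+28 > 48 → valid
4 of the 6 triples form a triangle.

4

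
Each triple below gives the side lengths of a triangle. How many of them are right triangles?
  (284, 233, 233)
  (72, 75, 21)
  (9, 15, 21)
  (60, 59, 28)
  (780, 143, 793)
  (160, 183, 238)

2

(284,233,233): 233²+233² = 108578 > 80656 = 284² → acute
(72,75,21): 21²+72² = 5625 = 75² → right
(9,15,21): 9²+15² = 306 < 441 = 21² → obtuse
(60,59,28): 28²+59² = 4265 > 3600 = 60² → acute
(780,143,793): 143²+780² = 628849 = 793² → right
(160,183,238): 160²+183² = 59089 > 56644 = 238² → acute
2 of the 6 are right.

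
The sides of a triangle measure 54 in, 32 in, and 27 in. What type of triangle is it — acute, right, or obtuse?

Compare the square of the longest side to the sum of squares of the other two: 27² + 32² = 1753 < 2916 = 54².

obtuse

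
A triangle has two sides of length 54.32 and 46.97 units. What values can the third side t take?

By the triangle inequality, t must be less than 54.32 + 46.97 = 101.29 and greater than |54.32 − 46.97| = 7.35.

7.35 < t < 101.29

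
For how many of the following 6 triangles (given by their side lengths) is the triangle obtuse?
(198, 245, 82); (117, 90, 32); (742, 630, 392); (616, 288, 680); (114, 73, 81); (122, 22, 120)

(198,245,82): 82²+198² = 45928 < 60025 = 245² → obtuse
(117,90,32): 32²+90² = 9124 < 13689 = 117² → obtuse
(742,630,392): 392²+630² = 550564 = 742² → right
(616,288,680): 288²+616² = 462400 = 680² → right
(114,73,81): 73²+81² = 11890 < 12996 = 114² → obtuse
(122,22,120): 22²+120² = 14884 = 122² → right
3 of the 6 are obtuse.

3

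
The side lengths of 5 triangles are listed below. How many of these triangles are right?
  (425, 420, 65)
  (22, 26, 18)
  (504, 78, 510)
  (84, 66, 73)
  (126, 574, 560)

3

(425,420,65): 65²+420² = 180625 = 425² → right
(22,26,18): 18²+22² = 808 > 676 = 26² → acute
(504,78,510): 78²+504² = 260100 = 510² → right
(84,66,73): 66²+73² = 9685 > 7056 = 84² → acute
(126,574,560): 126²+560² = 329476 = 574² → right
3 of the 5 are right.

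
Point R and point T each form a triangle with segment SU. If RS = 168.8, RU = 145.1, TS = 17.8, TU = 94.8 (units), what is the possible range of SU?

77.0 < SU < 112.6

From triangle RSU: |168.8 − 145.1| < SU < 168.8 + 145.1, i.e. 23.7 < SU < 313.9.
From triangle TSU: 77.0 < SU < 112.6.
Both must hold, so SU lies in the intersection.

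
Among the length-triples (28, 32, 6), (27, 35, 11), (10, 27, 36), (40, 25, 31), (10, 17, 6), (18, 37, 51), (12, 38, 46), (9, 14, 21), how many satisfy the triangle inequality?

7

(6,28,32): 6+28 > 32 → valid
(11,27,35): 11+27 > 35 → valid
(10,27,36): 10+27 > 36 → valid
(25,31,40): 25+31 > 40 → valid
(6,10,17): 6+10 ≤ 17 → not valid
(18,37,51): 18+37 > 51 → valid
(12,38,46): 12+38 > 46 → valid
(9,14,21): 9+14 > 21 → valid
7 of the 8 triples form a triangle.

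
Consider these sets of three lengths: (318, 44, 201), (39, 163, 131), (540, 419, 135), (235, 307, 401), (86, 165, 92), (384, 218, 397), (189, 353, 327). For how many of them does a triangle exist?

(44,201,318): 44+201 ≤ 318 → not valid
(39,131,163): 39+131 > 163 → valid
(135,419,540): 135+419 > 540 → valid
(235,307,401): 235+307 > 401 → valid
(86,92,165): 86+92 > 165 → valid
(218,384,397): 218+384 > 397 → valid
(189,327,353): 189+327 > 353 → valid
6 of the 7 triples form a triangle.

6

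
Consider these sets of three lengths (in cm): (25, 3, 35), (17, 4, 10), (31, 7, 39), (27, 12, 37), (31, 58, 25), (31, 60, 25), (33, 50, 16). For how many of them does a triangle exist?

(3,25,35): 3+25 ≤ 35 → not valid
(4,10,17): 4+10 ≤ 17 → not valid
(7,31,39): 7+31 ≤ 39 → not valid
(12,27,37): 12+27 > 37 → valid
(25,31,58): 25+31 ≤ 58 → not valid
(25,31,60): 25+31 ≤ 60 → not valid
(16,33,50): 16+33 ≤ 50 → not valid
1 of the 7 triples forms a triangle.

1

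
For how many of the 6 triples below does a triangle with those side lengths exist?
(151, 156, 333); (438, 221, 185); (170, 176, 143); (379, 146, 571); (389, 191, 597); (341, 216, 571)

1

(151,156,333): 151+156 ≤ 333 → not valid
(185,221,438): 185+221 ≤ 438 → not valid
(143,170,176): 143+170 > 176 → valid
(146,379,571): 146+379 ≤ 571 → not valid
(191,389,597): 191+389 ≤ 597 → not valid
(216,341,571): 216+341 ≤ 571 → not valid
1 of the 6 triples forms a triangle.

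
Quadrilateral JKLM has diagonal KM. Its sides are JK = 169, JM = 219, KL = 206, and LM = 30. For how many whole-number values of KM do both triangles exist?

59

From triangle JKM: 50 < KM < 388.
From triangle LKM: 176 < KM < 236.
Intersection: 176 < KM < 236, so integers 177 through 235: 59 values.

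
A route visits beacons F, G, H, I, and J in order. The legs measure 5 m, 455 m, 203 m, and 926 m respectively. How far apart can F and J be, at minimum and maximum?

263 ≤ FJ ≤ 1589 m

The maximum is all hops collinear in one direction: 5 + 455 + 203 + 926 = 1589.
The longest hop is 926; the others sum to 663. Folding the others back against it leaves at least 926 − 663 = 263.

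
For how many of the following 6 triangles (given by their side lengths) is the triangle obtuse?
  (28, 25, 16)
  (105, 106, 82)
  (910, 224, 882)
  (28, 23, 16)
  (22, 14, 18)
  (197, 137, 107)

(28,25,16): 16²+25² = 881 > 784 = 28² → acute
(105,106,82): 82²+105² = 17749 > 11236 = 106² → acute
(910,224,882): 224²+882² = 828100 = 910² → right
(28,23,16): 16²+23² = 785 > 784 = 28² → acute
(22,14,18): 14²+18² = 520 > 484 = 22² → acute
(197,137,107): 107²+137² = 30218 < 38809 = 197² → obtuse
1 of the 6 is obtuse.

1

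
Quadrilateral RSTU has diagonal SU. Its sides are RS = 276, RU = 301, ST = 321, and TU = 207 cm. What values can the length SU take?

From triangle RSU: |276 − 301| < SU < 276 + 301, i.e. 25 < SU < 577.
From triangle TSU: 114 < SU < 528.
Both must hold, so SU lies in the intersection.

114 < SU < 528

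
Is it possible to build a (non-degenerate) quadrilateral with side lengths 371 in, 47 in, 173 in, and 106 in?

No

For a quadrilateral, each side must be shorter than the sum of the others.
Here the longest side is 371, but the remaining 3 sides sum to only 326.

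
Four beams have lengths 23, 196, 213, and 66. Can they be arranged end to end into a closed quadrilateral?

A quadrilateral exists iff every side is shorter than the sum of the others — equivalently, the longest side is less than the sum of the rest.
Longest side 213 < 285 (sum of the remaining 3), so yes.

Yes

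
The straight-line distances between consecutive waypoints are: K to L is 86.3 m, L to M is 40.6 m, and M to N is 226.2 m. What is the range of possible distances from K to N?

The maximum is all hops collinear in one direction: 86.3 + 40.6 + 226.2 = 353.1.
The longest hop is 226.2; the others sum to 126.9. Folding the others back against it leaves at least 226.2 − 126.9 = 99.3.

99.3 ≤ KN ≤ 353.1 m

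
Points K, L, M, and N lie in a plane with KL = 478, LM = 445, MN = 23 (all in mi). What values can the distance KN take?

10 ≤ KN ≤ 946 mi

The maximum is all hops collinear in one direction: 478 + 445 + 23 = 946.
The longest hop is 478; the others sum to 468. Folding the others back against it leaves at least 478 − 468 = 10.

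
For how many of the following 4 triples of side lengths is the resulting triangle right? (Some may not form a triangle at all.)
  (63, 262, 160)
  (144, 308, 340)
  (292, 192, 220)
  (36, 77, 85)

3

(63,262,160): 63+160 ≤ 262, not a triangle
(144,308,340): 144²+308² = 115600 = 340² → right
(292,192,220): 192²+220² = 85264 = 292² → right
(36,77,85): 36²+77² = 7225 = 85² → right
3 of the 4 are right.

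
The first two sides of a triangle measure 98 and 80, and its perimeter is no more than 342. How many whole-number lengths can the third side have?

Triangle inequality: 18 < x < 178. Perimeter ≤ 342 gives x ≤ 342 − 98 − 80 = 164.
So 18 < x ≤ 164; integers 19 through 164: 146 values.

146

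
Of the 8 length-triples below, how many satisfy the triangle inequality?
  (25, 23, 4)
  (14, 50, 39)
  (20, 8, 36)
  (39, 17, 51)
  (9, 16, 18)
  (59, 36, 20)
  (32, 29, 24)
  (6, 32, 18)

5

(4,23,25): 4+23 > 25 → valid
(14,39,50): 14+39 > 50 → valid
(8,20,36): 8+20 ≤ 36 → not valid
(17,39,51): 17+39 > 51 → valid
(9,16,18): 9+16 > 18 → valid
(20,36,59): 20+36 ≤ 59 → not valid
(24,29,32): 24+29 > 32 → valid
(6,18,32): 6+18 ≤ 32 → not valid
5 of the 8 triples form a triangle.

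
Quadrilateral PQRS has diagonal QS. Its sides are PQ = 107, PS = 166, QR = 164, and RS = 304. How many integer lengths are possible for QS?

From triangle PQS: 59 < QS < 273.
From triangle RQS: 140 < QS < 468.
Intersection: 140 < QS < 273, so integers 141 through 272: 132 values.

132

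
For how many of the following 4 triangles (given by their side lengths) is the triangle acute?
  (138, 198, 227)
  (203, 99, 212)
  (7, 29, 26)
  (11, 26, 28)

3

(138,198,227): 138²+198² = 58248 > 51529 = 227² → acute
(203,99,212): 99²+203² = 51010 > 44944 = 212² → acute
(7,29,26): 7²+26² = 725 < 841 = 29² → obtuse
(11,26,28): 11²+26² = 797 > 784 = 28² → acute
3 of the 4 are acute.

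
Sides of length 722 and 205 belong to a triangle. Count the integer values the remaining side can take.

409

The third side lies in the open interval (517, 927).
Integers from 518 to 926 inclusive: 926 − 518 + 1 = 409.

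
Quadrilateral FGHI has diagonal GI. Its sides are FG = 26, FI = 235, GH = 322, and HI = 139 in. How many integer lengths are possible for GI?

51

From triangle FGI: 209 < GI < 261.
From triangle HGI: 183 < GI < 461.
Intersection: 209 < GI < 261, so integers 210 through 260: 51 values.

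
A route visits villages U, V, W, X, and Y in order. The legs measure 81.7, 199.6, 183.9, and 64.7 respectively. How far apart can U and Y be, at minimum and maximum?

0 ≤ UY ≤ 529.9

The maximum is all hops collinear in one direction: 81.7 + 199.6 + 183.9 + 64.7 = 529.9.
The longest hop is 199.6; the others sum to 330.3. Since 199.6 ≤ 330.3, the path can fold back on itself completely, so the minimum distance is 0.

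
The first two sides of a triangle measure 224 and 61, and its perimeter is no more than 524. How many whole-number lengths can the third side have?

Triangle inequality: 163 < x < 285. Perimeter ≤ 524 gives x ≤ 524 − 224 − 61 = 239.
So 163 < x ≤ 239; integers 164 through 239: 76 values.

76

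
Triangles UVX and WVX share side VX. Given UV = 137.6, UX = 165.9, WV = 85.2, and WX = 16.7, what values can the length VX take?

From triangle UVX: |137.6 − 165.9| < VX < 137.6 + 165.9, i.e. 28.3 < VX < 303.5.
From triangle WVX: 68.5 < VX < 101.9.
Both must hold, so VX lies in the intersection.

68.5 < VX < 101.9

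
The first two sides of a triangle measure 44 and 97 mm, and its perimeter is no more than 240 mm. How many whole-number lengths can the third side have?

Triangle inequality: 53 < x < 141. Perimeter ≤ 240 gives x ≤ 240 − 44 − 97 = 99.
So 53 < x ≤ 99; integers 54 through 99: 46 values.

46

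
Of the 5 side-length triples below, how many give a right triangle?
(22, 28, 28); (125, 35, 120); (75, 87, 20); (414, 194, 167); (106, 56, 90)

(22,28,28): 22²+28² = 1268 > 784 = 28² → acute
(125,35,120): 35²+120² = 15625 = 125² → right
(75,87,20): 20²+75² = 6025 < 7569 = 87² → obtuse
(414,194,167): 167+194 ≤ 414, not a triangle
(106,56,90): 56²+90² = 11236 = 106² → right
2 of the 5 are right.

2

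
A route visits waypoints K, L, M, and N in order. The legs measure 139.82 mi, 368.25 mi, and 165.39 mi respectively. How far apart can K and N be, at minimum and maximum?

63.04 ≤ KN ≤ 673.46 mi

The maximum is all hops collinear in one direction: 139.82 + 368.25 + 165.39 = 673.46.
The longest hop is 368.25; the others sum to 305.21. Folding the others back against it leaves at least 368.25 − 305.21 = 63.04.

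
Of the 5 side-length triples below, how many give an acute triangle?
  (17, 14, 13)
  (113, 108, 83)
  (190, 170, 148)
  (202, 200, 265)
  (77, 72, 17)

(17,14,13): 13²+14² = 365 > 289 = 17² → acute
(113,108,83): 83²+108² = 18553 > 12769 = 113² → acute
(190,170,148): 148²+170² = 50804 > 36100 = 190² → acute
(202,200,265): 200²+202² = 80804 > 70225 = 265² → acute
(77,72,17): 17²+72² = 5473 < 5929 = 77² → obtuse
4 of the 5 are acute.

4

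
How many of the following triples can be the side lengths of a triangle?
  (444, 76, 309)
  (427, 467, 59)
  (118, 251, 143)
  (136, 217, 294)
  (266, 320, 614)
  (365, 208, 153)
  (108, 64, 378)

3

(76,309,444): 76+309 ≤ 444 → not valid
(59,427,467): 59+427 > 467 → valid
(118,143,251): 118+143 > 251 → valid
(136,217,294): 136+217 > 294 → valid
(266,320,614): 266+320 ≤ 614 → not valid
(153,208,365): 153+208 ≤ 365 → not valid
(64,108,378): 64+108 ≤ 378 → not valid
3 of the 7 triples form a triangle.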